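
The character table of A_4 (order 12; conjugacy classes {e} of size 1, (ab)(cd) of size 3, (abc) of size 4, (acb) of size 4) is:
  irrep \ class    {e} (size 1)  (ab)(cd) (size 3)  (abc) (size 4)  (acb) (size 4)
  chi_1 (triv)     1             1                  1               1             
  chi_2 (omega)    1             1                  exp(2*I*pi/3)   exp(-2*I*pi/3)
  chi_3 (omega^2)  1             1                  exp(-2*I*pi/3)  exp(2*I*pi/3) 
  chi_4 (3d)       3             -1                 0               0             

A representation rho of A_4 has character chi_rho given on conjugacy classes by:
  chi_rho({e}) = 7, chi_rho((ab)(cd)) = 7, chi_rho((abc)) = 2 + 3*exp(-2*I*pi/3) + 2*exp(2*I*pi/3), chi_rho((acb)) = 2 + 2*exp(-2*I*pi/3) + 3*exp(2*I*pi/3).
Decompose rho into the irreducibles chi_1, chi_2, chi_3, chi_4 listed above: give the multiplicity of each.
Multiplicities: chi_1: 2, chi_2: 2, chi_3: 3, chi_4: 0.

Details: Use <chi_rho, chi> = (1/|G|) sum_C |C| * chi_rho(C) * conj(chi(C)) with |G| = 12 for each irreducible chi in the table:
  <chi_rho, chi_1> = (1/12)[1*(7)*conj(1) + 3*(7)*conj(1) + 4*(2 + 3*exp(-2*I*pi/3) + 2*exp(2*I*pi/3))*conj(1) + 4*(2 + 2*exp(-2*I*pi/3) + 3*exp(2*I*pi/3))*conj(1)]
      = (1/12)[(7) + (21) + (8 + 12*exp(-2*I*pi/3) + 8*exp(2*I*pi/3)) + (8 + 8*exp(-2*I*pi/3) + 12*exp(2*I*pi/3))] = 24/12 = 2
  <chi_rho, chi_2> = (1/12)[1*(7)*conj(1) + 3*(7)*conj(1) + 4*(2 + 3*exp(-2*I*pi/3) + 2*exp(2*I*pi/3))*conj(exp(2*I*pi/3)) + 4*(2 + 2*exp(-2*I*pi/3) + 3*exp(2*I*pi/3))*conj(exp(-2*I*pi/3))]
      = (1/12)[(7) + (21) + (8 + 8*exp(-2*I*pi/3) + 12*exp(2*I*pi/3)) + (8 + 12*exp(-2*I*pi/3) + 8*exp(2*I*pi/3))] = 24/12 = 2
  <chi_rho, chi_3> = (1/12)[1*(7)*conj(1) + 3*(7)*conj(1) + 4*(2 + 3*exp(-2*I*pi/3) + 2*exp(2*I*pi/3))*conj(exp(-2*I*pi/3)) + 4*(2 + 2*exp(-2*I*pi/3) + 3*exp(2*I*pi/3))*conj(exp(2*I*pi/3))]
      = (1/12)[(7) + (21) + (4) + (4)] = 36/12 = 3
  <chi_rho, chi_4> = (1/12)[1*(7)*conj(3) + 3*(7)*conj(-1) + 4*(2 + 3*exp(-2*I*pi/3) + 2*exp(2*I*pi/3))*conj(0) + 4*(2 + 2*exp(-2*I*pi/3) + 3*exp(2*I*pi/3))*conj(0)]
      = (1/12)[(21) + (-21) + (0) + (0)] = 0/12 = 0
(Exp terms are combined using exp(i*s)*conj(exp(i*t)) = exp(i*(s-t)), and sums of them are collapsed using the identity that for every m > 1 the m distinct m-th roots of unity sum to 0, e.g. 1 + exp(2*I*pi/3) + exp(-2*I*pi/3) = 0.)
Dimension check: dim(rho) = sum (mult * dim) = 2*1 + 2*1 + 3*1 + 0*3 = 7 = chi_rho(e) = 7.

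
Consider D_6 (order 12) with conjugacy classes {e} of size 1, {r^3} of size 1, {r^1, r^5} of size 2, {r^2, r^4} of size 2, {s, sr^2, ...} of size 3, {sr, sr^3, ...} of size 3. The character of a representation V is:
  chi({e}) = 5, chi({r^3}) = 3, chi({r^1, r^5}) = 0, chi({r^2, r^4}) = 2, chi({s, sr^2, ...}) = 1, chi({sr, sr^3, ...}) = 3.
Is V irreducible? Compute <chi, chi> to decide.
Not irreducible (reducible): <chi, chi> = 6 > 1.

Details: <chi, chi> = (1/|G|) sum_C |C| * |chi(C)|^2 = (1/12)[1*|5|^2 + 1*|3|^2 + 2*|0|^2 + 2*|2|^2 + 3*|1|^2 + 3*|3|^2]
  = (1/12)[(25) + (9) + (0) + (8) + (3) + (27)] = 72/12 = 6.
A character is irreducible iff <chi, chi> = 1, so this representation is reducible.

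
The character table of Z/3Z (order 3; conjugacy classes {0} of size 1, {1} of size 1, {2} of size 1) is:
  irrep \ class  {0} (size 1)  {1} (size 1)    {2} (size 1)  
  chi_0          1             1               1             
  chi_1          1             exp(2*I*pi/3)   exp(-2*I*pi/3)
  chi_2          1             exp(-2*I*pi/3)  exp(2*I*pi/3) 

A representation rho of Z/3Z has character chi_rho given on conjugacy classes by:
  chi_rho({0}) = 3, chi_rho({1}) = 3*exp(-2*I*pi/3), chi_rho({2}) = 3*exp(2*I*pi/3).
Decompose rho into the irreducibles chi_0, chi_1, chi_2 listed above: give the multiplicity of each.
Multiplicities: chi_0: 0, chi_1: 0, chi_2: 3.

Explanation: Use <chi_rho, chi> = (1/|G|) sum_C |C| * chi_rho(C) * conj(chi(C)) with |G| = 3 for each irreducible chi in the table:
  <chi_rho, chi_0> = (1/3)[1*(3)*conj(1) + 1*(3*exp(-2*I*pi/3))*conj(1) + 1*(3*exp(2*I*pi/3))*conj(1)]
      = (1/3)[(3) + (3*exp(-2*I*pi/3)) + (3*exp(2*I*pi/3))] = 0/3 = 0
  <chi_rho, chi_1> = (1/3)[1*(3)*conj(1) + 1*(3*exp(-2*I*pi/3))*conj(exp(2*I*pi/3)) + 1*(3*exp(2*I*pi/3))*conj(exp(-2*I*pi/3))]
      = (1/3)[(3) + (3*exp(2*I*pi/3)) + (3*exp(-2*I*pi/3))] = 0/3 = 0
  <chi_rho, chi_2> = (1/3)[1*(3)*conj(1) + 1*(3*exp(-2*I*pi/3))*conj(exp(-2*I*pi/3)) + 1*(3*exp(2*I*pi/3))*conj(exp(2*I*pi/3))]
      = (1/3)[(3) + (3) + (3)] = 9/3 = 3
(Exp terms are combined using exp(i*s)*conj(exp(i*t)) = exp(i*(s-t)), and sums of them are collapsed using the identity that for every m > 1 the m distinct m-th roots of unity sum to 0, e.g. 1 + exp(2*I*pi/3) + exp(-2*I*pi/3) = 0.)
Dimension check: dim(rho) = sum (mult * dim) = 0*1 + 0*1 + 3*1 = 3 = chi_rho(e) = 3.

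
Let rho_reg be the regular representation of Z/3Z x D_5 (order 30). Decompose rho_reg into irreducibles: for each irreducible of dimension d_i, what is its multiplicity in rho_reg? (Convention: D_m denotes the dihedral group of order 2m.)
Each irreducible V_i of dimension d_i appears with multiplicity d_i, i.e. rho_reg = (direct sum over all irreducibles V_i) d_i V_i. The irreducible dimensions for Z/3Z x D_5 are 1, 1, 1, 1, 1, 1, 2, 2, 2, 2, 2, 2: 6 irreducibles of dimension 1, each with multiplicity 1; 6 irreducibles of dimension 2, each with multiplicity 2. Total dimension 6*1*1 + 6*2*2 = 30 = |G|.

Reasoning: General theorem: in the regular representation of a finite group G, each irreducible appears with multiplicity equal to its dimension. Check: dim(rho_reg) = sum d_i^2 = 1 + 1 + 1 + 1 + 1 + 1 + 4 + 4 + 4 + 4 + 4 + 4 = 30 = |G|.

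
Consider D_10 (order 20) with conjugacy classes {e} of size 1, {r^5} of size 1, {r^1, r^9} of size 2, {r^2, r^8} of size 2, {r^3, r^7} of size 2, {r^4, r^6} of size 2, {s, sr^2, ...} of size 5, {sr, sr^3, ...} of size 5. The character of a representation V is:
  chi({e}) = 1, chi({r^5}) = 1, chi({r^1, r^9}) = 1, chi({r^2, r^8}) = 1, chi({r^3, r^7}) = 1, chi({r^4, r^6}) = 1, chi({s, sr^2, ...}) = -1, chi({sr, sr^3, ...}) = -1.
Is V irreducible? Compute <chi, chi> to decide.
Irreducible: <chi, chi> = 1.

Justification: <chi, chi> = (1/|G|) sum_C |C| * |chi(C)|^2 = (1/20)[1*|1|^2 + 1*|1|^2 + 2*|1|^2 + 2*|1|^2 + 2*|1|^2 + 2*|1|^2 + 5*|-1|^2 + 5*|-1|^2]
  = (1/20)[(1) + (1) + (2) + (2) + (2) + (2) + (5) + (5)] = 20/20 = 1.
A character is irreducible iff <chi, chi> = 1, so this representation is irreducible.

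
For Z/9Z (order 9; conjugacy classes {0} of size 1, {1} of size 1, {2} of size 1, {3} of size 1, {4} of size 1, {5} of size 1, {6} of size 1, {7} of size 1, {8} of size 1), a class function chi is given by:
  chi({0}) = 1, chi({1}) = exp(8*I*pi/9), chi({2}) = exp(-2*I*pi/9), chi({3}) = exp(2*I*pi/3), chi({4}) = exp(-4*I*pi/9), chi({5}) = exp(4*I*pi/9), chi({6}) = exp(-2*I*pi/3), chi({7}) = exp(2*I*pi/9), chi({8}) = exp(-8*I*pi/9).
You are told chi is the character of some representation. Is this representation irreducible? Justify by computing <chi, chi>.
Irreducible: <chi, chi> = 1.

Derivation: <chi, chi> = (1/|G|) sum_C |C| * |chi(C)|^2 = (1/9)[1*|1|^2 + 1*|exp(8*I*pi/9)|^2 + 1*|exp(-2*I*pi/9)|^2 + 1*|exp(2*I*pi/3)|^2 + 1*|exp(-4*I*pi/9)|^2 + 1*|exp(4*I*pi/9)|^2 + 1*|exp(-2*I*pi/3)|^2 + 1*|exp(2*I*pi/9)|^2 + 1*|exp(-8*I*pi/9)|^2]
  = (1/9)[(1) + (1) + (1) + (1) + (1) + (1) + (1) + (1) + (1)] = 9/9 = 1.
(Exp terms are combined using exp(i*s)*conj(exp(i*t)) = exp(i*(s-t)), and sums of them are collapsed using the identity that for every m > 1 the m distinct m-th roots of unity sum to 0, e.g. 1 + exp(2*I*pi/3) + exp(-2*I*pi/3) = 0.)
A character is irreducible iff <chi, chi> = 1, so this representation is irreducible.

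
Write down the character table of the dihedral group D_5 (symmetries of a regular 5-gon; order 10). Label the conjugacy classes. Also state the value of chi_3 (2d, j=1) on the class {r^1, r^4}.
Conjugacy classes: {e} of size 1, {r^1, r^4} of size 2, {r^2, r^3} of size 2, {s, sr, ..., sr^4} of size 5.
Character table:
  irrep \ class              {e} (size 1)  {r^1, r^4} (size 2)  {r^2, r^3} (size 2)  {s, sr, ..., sr^4} (size 5)
  chi_1 (triv)               1             1                    1                    1                          
  chi_2 (sign: r->1, s->-1)  1             1                    1                    -1                         
  chi_3 (2d, j=1)            2             -1/2 + sqrt(5)/2     -sqrt(5)/2 - 1/2     0                          
  chi_4 (2d, j=2)            2             -sqrt(5)/2 - 1/2     -1/2 + sqrt(5)/2     0                          

Spot check: chi_3 (2d, j=1) on {r^1, r^4} = -1/2 + sqrt(5)/2.

Reasoning: D_5 has order 2*5 = 10 with 4 conjugacy classes, hence 4 irreducibles. Sum of squared dims 1 + 1 + 4 + 4 = 10 = |G|. Linear characters come from the abelianisation; the 2-dimensional irreps have character r^k -> 2*cos(2*pi*j*k/5), reflections -> 0.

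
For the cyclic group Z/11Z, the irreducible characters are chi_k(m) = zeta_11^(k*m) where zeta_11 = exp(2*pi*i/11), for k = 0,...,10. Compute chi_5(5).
chi_5(5) = zeta_11^25 = exp(6*I*pi/11)

Explanation: chi_5(5) = zeta_11^(5*5) = zeta_11^25. Since zeta_11^11 = 1, this equals zeta_11^3 = exp(2*pi*i*3/11) = exp(6*I*pi/11).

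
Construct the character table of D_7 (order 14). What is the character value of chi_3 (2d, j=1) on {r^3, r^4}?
Conjugacy classes: {e} of size 1, {r^1, r^6} of size 2, {r^2, r^5} of size 2, {r^3, r^4} of size 2, {s, sr, ..., sr^6} of size 7.
Character table:
  irrep \ class              {e} (size 1)  {r^1, r^6} (size 2)  {r^2, r^5} (size 2)  {r^3, r^4} (size 2)  {s, sr, ..., sr^6} (size 7)
  chi_1 (triv)               1             1                    1                    1                    1                          
  chi_2 (sign: r->1, s->-1)  1             1                    1                    1                    -1                         
  chi_3 (2d, j=1)            2             2*cos(2*pi/7)        -2*cos(3*pi/7)       -2*cos(pi/7)         0                          
  chi_4 (2d, j=2)            2             -2*cos(3*pi/7)       -2*cos(pi/7)         2*cos(2*pi/7)        0                          
  chi_5 (2d, j=3)            2             -2*cos(pi/7)         2*cos(2*pi/7)        -2*cos(3*pi/7)       0                          

Spot check: chi_3 (2d, j=1) on {r^3, r^4} = -2*cos(pi/7).

Derivation: D_7 has order 2*7 = 14 with 5 conjugacy classes, hence 5 irreducibles. Sum of squared dims 1 + 1 + 4 + 4 + 4 = 14 = |G|. Linear characters come from the abelianisation; the 2-dimensional irreps have character r^k -> 2*cos(2*pi*j*k/7), reflections -> 0.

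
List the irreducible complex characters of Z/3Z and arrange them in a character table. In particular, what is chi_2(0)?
Character table of Z/3Z (irreps indexed chi_0,...,chi_2 with chi_k(m) = zeta_3^(k*m), zeta_3 = exp(2*pi*i/3)):
  irrep \ class  {0} (size 1)  {1} (size 1)    {2} (size 1)  
  chi_0          1             1               1             
  chi_1          1             exp(2*I*pi/3)   exp(-2*I*pi/3)
  chi_2          1             exp(-2*I*pi/3)  exp(2*I*pi/3) 

Spot check: chi_2(0) = zeta_3^(2*0) = zeta_3^0 = 1.

Details: Z/3Z is abelian, so all 3 irreducible complex representations are 1-dimensional. They are given by chi_k(m) = zeta_3^(k*m) for k = 0,...,2. Row orthogonality: sum_m chi_k(m) conj(chi_l(m)) = 3 * [k = l].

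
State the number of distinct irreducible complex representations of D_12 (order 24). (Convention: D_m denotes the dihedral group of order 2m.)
9

Solution. The number of irreducible complex representations of a finite group equals its number of conjugacy classes. D_12 has 9 conjugacy classes (n/2 + 3 for n even), so D_12 (order 24) has exactly 9 irreducible complex representations.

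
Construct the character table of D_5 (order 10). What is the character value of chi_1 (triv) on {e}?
Conjugacy classes: {e} of size 1, {r^1, r^4} of size 2, {r^2, r^3} of size 2, {s, sr, ..., sr^4} of size 5.
Character table:
  irrep \ class              {e} (size 1)  {r^1, r^4} (size 2)  {r^2, r^3} (size 2)  {s, sr, ..., sr^4} (size 5)
  chi_1 (triv)               1             1                    1                    1                          
  chi_2 (sign: r->1, s->-1)  1             1                    1                    -1                         
  chi_3 (2d, j=1)            2             -1/2 + sqrt(5)/2     -sqrt(5)/2 - 1/2     0                          
  chi_4 (2d, j=2)            2             -sqrt(5)/2 - 1/2     -1/2 + sqrt(5)/2     0                          

Spot check: chi_1 (triv) on {e} = 1.

Why: D_5 has order 2*5 = 10 with 4 conjugacy classes, hence 4 irreducibles. Sum of squared dims 1 + 1 + 4 + 4 = 10 = |G|. Linear characters come from the abelianisation; the 2-dimensional irreps have character r^k -> 2*cos(2*pi*j*k/5), reflections -> 0.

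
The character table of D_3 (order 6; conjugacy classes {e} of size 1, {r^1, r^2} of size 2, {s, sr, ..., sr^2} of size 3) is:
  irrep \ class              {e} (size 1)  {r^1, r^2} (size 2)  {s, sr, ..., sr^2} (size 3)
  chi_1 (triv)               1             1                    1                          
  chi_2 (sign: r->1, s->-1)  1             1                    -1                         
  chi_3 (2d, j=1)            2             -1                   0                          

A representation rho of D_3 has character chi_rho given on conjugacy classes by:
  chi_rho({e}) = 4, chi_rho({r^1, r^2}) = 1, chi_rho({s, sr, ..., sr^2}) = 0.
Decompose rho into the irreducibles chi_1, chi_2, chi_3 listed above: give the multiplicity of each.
Multiplicities: chi_1: 1, chi_2: 1, chi_3: 1.

Why: Use <chi_rho, chi> = (1/|G|) sum_C |C| * chi_rho(C) * conj(chi(C)) with |G| = 6 for each irreducible chi in the table:
  <chi_rho, chi_1> = (1/6)[1*(4)*conj(1) + 2*(1)*conj(1) + 3*(0)*conj(1)]
      = (1/6)[(4) + (2) + (0)] = 6/6 = 1
  <chi_rho, chi_2> = (1/6)[1*(4)*conj(1) + 2*(1)*conj(1) + 3*(0)*conj(-1)]
      = (1/6)[(4) + (2) + (0)] = 6/6 = 1
  <chi_rho, chi_3> = (1/6)[1*(4)*conj(2) + 2*(1)*conj(-1) + 3*(0)*conj(0)]
      = (1/6)[(8) + (-2) + (0)] = 6/6 = 1
Dimension check: dim(rho) = sum (mult * dim) = 1*1 + 1*1 + 1*2 = 4 = chi_rho(e) = 4.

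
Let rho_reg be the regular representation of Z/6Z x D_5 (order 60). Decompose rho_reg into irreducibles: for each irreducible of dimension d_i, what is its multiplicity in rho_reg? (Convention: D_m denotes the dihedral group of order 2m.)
Each irreducible V_i of dimension d_i appears with multiplicity d_i, i.e. rho_reg = (direct sum over all irreducibles V_i) d_i V_i. The irreducible dimensions for Z/6Z x D_5 are 1, 1, 1, 1, 1, 1, 1, 1, 1, 1, 1, 1, 2, 2, 2, 2, 2, 2, 2, 2, 2, 2, 2, 2: 12 irreducibles of dimension 1, each with multiplicity 1; 12 irreducibles of dimension 2, each with multiplicity 2. Total dimension 12*1*1 + 12*2*2 = 60 = |G|.

Why: General theorem: in the regular representation of a finite group G, each irreducible appears with multiplicity equal to its dimension. Check: dim(rho_reg) = sum d_i^2 = 1 + 1 + 1 + 1 + 1 + 1 + 1 + 1 + 1 + 1 + 1 + 1 + 4 + 4 + 4 + 4 + 4 + 4 + 4 + 4 + 4 + 4 + 4 + 4 = 60 = |G|.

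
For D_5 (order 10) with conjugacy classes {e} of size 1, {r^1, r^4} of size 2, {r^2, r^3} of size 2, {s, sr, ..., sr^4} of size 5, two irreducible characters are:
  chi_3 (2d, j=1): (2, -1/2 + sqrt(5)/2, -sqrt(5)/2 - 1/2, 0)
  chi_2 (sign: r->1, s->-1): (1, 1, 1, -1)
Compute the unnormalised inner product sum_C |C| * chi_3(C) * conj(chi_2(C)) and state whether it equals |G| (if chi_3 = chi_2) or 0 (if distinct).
Sum = 0; so <chi_3, chi_2> = 0 (distinct irreducibles are orthogonal).

Argument: Compute term by term over conjugacy classes (|C| * chi_3(C) * conj(chi_2(C))):
  1*(2)*conj(1) + 2*(-1/2 + sqrt(5)/2)*conj(1) + 2*(-sqrt(5)/2 - 1/2)*conj(1) + 5*(0)*conj(-1)
  = (2) + (-1 + sqrt(5)) + (-sqrt(5) - 1) + (0)
  = 0.
Dividing by |G| = 10 gives 0/10 = 0, matching the row-orthogonality relation <chi_3, chi_2> = [chi_3 = chi_2].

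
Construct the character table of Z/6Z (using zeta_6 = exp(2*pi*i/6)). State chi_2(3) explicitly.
Character table of Z/6Z (irreps indexed chi_0,...,chi_5 with chi_k(m) = zeta_6^(k*m), zeta_6 = exp(2*pi*i/6)):
  irrep \ class  {0} (size 1)  {1} (size 1)    {2} (size 1)    {3} (size 1)  {4} (size 1)    {5} (size 1)  
  chi_0          1             1               1               1             1               1             
  chi_1          1             exp(I*pi/3)     exp(2*I*pi/3)   -1            exp(-2*I*pi/3)  exp(-I*pi/3)  
  chi_2          1             exp(2*I*pi/3)   exp(-2*I*pi/3)  1             exp(2*I*pi/3)   exp(-2*I*pi/3)
  chi_3          1             -1              1               -1            1               -1            
  chi_4          1             exp(-2*I*pi/3)  exp(2*I*pi/3)   1             exp(-2*I*pi/3)  exp(2*I*pi/3) 
  chi_5          1             exp(-I*pi/3)    exp(-2*I*pi/3)  -1            exp(2*I*pi/3)   exp(I*pi/3)   

Spot check: chi_2(3) = zeta_6^(2*3) = zeta_6^6 = 1.

Z/6Z is abelian, so all 6 irreducible complex representations are 1-dimensional. They are given by chi_k(m) = zeta_6^(k*m) for k = 0,...,5. Row orthogonality: sum_m chi_k(m) conj(chi_l(m)) = 6 * [k = l].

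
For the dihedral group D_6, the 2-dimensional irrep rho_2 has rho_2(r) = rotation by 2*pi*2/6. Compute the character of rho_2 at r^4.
chi_{rho_2}(r^4) = 2*cos(2*pi*2*4/6) = -1

Solution. rho_2(r^4) is rotation by angle 2*pi*2*4/6, whose trace is 2*cos(2*pi*2*4/6) = -1.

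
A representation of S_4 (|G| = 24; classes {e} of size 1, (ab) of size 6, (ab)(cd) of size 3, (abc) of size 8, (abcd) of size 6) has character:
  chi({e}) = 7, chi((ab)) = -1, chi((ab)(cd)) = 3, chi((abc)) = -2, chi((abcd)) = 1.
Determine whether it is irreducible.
Not irreducible (reducible): <chi, chi> = 5 > 1.

<chi, chi> = (1/|G|) sum_C |C| * |chi(C)|^2 = (1/24)[1*|7|^2 + 6*|-1|^2 + 3*|3|^2 + 8*|-2|^2 + 6*|1|^2]
  = (1/24)[(49) + (6) + (27) + (32) + (6)] = 120/24 = 5.
A character is irreducible iff <chi, chi> = 1, so this representation is reducible.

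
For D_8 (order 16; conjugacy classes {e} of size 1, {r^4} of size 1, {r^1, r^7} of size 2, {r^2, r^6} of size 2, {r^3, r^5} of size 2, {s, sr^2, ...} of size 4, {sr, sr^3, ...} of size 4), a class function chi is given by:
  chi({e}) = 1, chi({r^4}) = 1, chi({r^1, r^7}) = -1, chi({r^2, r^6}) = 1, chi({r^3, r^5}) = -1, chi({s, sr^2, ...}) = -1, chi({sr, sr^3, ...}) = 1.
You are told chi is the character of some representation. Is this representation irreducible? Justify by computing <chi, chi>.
Irreducible: <chi, chi> = 1.

Derivation: <chi, chi> = (1/|G|) sum_C |C| * |chi(C)|^2 = (1/16)[1*|1|^2 + 1*|1|^2 + 2*|-1|^2 + 2*|1|^2 + 2*|-1|^2 + 4*|-1|^2 + 4*|1|^2]
  = (1/16)[(1) + (1) + (2) + (2) + (2) + (4) + (4)] = 16/16 = 1.
A character is irreducible iff <chi, chi> = 1, so this representation is irreducible.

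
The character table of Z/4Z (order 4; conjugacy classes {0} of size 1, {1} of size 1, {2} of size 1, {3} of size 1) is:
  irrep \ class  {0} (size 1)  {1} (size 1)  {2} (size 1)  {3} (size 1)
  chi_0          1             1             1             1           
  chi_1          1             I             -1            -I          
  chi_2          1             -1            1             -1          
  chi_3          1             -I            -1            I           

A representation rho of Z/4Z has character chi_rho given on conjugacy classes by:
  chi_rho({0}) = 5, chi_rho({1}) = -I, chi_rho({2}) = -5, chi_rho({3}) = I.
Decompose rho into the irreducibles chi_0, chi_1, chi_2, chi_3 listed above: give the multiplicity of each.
Multiplicities: chi_0: 0, chi_1: 2, chi_2: 0, chi_3: 3.

Explanation: Use <chi_rho, chi> = (1/|G|) sum_C |C| * chi_rho(C) * conj(chi(C)) with |G| = 4 for each irreducible chi in the table:
  <chi_rho, chi_0> = (1/4)[1*(5)*conj(1) + 1*(-I)*conj(1) + 1*(-5)*conj(1) + 1*(I)*conj(1)]
      = (1/4)[(5) + (-I) + (-5) + (I)] = 0/4 = 0
  <chi_rho, chi_1> = (1/4)[1*(5)*conj(1) + 1*(-I)*conj(I) + 1*(-5)*conj(-1) + 1*(I)*conj(-I)]
      = (1/4)[(5) + (-1) + (5) + (-1)] = 8/4 = 2
  <chi_rho, chi_2> = (1/4)[1*(5)*conj(1) + 1*(-I)*conj(-1) + 1*(-5)*conj(1) + 1*(I)*conj(-1)]
      = (1/4)[(5) + (I) + (-5) + (-I)] = 0/4 = 0
  <chi_rho, chi_3> = (1/4)[1*(5)*conj(1) + 1*(-I)*conj(-I) + 1*(-5)*conj(-1) + 1*(I)*conj(I)]
      = (1/4)[(5) + (1) + (5) + (1)] = 12/4 = 3
(Exp terms are combined using exp(i*s)*conj(exp(i*t)) = exp(i*(s-t)), and sums of them are collapsed using the identity that for every m > 1 the m distinct m-th roots of unity sum to 0, e.g. 1 + exp(2*I*pi/3) + exp(-2*I*pi/3) = 0.)
Dimension check: dim(rho) = sum (mult * dim) = 0*1 + 2*1 + 0*1 + 3*1 = 5 = chi_rho(e) = 5.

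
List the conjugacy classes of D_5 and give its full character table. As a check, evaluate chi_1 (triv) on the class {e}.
Conjugacy classes: {e} of size 1, {r^1, r^4} of size 2, {r^2, r^3} of size 2, {s, sr, ..., sr^4} of size 5.
Character table:
  irrep \ class              {e} (size 1)  {r^1, r^4} (size 2)  {r^2, r^3} (size 2)  {s, sr, ..., sr^4} (size 5)
  chi_1 (triv)               1             1                    1                    1                          
  chi_2 (sign: r->1, s->-1)  1             1                    1                    -1                         
  chi_3 (2d, j=1)            2             -1/2 + sqrt(5)/2     -sqrt(5)/2 - 1/2     0                          
  chi_4 (2d, j=2)            2             -sqrt(5)/2 - 1/2     -1/2 + sqrt(5)/2     0                          

Spot check: chi_1 (triv) on {e} = 1.

Working: D_5 has order 2*5 = 10 with 4 conjugacy classes, hence 4 irreducibles. Sum of squared dims 1 + 1 + 4 + 4 = 10 = |G|. Linear characters come from the abelianisation; the 2-dimensional irreps have character r^k -> 2*cos(2*pi*j*k/5), reflections -> 0.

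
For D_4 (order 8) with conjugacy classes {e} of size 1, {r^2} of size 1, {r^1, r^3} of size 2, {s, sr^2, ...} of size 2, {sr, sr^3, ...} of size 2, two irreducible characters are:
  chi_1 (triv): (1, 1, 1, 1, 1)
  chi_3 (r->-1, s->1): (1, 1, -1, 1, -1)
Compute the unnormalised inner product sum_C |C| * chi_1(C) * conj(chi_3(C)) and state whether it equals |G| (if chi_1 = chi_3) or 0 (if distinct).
Sum = 0; so <chi_1, chi_3> = 0 (distinct irreducibles are orthogonal).

Explanation: Compute term by term over conjugacy classes (|C| * chi_1(C) * conj(chi_3(C))):
  1*(1)*conj(1) + 1*(1)*conj(1) + 2*(1)*conj(-1) + 2*(1)*conj(1) + 2*(1)*conj(-1)
  = (1) + (1) + (-2) + (2) + (-2)
  = 0.
Dividing by |G| = 8 gives 0/8 = 0, matching the row-orthogonality relation <chi_1, chi_3> = [chi_1 = chi_3].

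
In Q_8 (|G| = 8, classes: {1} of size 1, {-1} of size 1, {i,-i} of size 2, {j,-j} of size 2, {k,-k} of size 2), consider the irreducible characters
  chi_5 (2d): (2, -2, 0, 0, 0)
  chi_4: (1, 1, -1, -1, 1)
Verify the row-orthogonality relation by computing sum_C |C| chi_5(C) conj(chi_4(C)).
Sum = 0; so <chi_5, chi_4> = 0 (distinct irreducibles are orthogonal).

Details: Compute term by term over conjugacy classes (|C| * chi_5(C) * conj(chi_4(C))):
  1*(2)*conj(1) + 1*(-2)*conj(1) + 2*(0)*conj(-1) + 2*(0)*conj(-1) + 2*(0)*conj(1)
  = (2) + (-2) + (0) + (0) + (0)
  = 0.
Dividing by |G| = 8 gives 0/8 = 0, matching the row-orthogonality relation <chi_5, chi_4> = [chi_5 = chi_4].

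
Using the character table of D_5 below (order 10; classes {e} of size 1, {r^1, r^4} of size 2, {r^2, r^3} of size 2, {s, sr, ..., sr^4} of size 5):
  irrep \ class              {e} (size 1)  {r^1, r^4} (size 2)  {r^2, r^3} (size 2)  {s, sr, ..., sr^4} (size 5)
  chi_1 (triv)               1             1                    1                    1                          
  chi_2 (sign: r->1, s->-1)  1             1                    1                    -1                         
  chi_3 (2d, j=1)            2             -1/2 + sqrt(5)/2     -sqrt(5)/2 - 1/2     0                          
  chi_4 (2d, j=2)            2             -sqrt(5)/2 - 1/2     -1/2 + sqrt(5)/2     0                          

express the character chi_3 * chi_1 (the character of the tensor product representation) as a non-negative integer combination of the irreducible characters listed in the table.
chi_3 tensor chi_1 = chi_3 (all other irreducibles have multiplicity 0).

Justification: The character of a tensor product is the pointwise product (chi_3 * chi_1)(C) = chi_3(C) * chi_1(C):
  {e}: (2)*(1), {r^1, r^4}: (-1/2 + sqrt(5)/2)*(1), {r^2, r^3}: (-sqrt(5)/2 - 1/2)*(1), {s, sr, ..., sr^4}: (0)*(1)
so (chi_3 * chi_1) takes values
  {e} -> 2, {r^1, r^4} -> -1/2 + sqrt(5)/2, {r^2, r^3} -> -sqrt(5)/2 - 1/2, {s, sr, ..., sr^4} -> 0.
Now take the inner product of this character with each irreducible chi from the table, <chi_3*chi_1, chi> = (1/10) sum_C |C| (chi_3*chi_1)(C) conj(chi(C)):
  <chi_3*chi_1, chi_1> = (1/10)[1*(2)*conj(1) + 2*(-1/2 + sqrt(5)/2)*conj(1) + 2*(-sqrt(5)/2 - 1/2)*conj(1) + 5*(0)*conj(1)]
      = (1/10)[(2) + (-1 + sqrt(5)) + (-sqrt(5) - 1) + (0)] = 0/10 = 0
  <chi_3*chi_1, chi_2> = (1/10)[1*(2)*conj(1) + 2*(-1/2 + sqrt(5)/2)*conj(1) + 2*(-sqrt(5)/2 - 1/2)*conj(1) + 5*(0)*conj(-1)]
      = (1/10)[(2) + (-1 + sqrt(5)) + (-sqrt(5) - 1) + (0)] = 0/10 = 0
  <chi_3*chi_1, chi_3> = (1/10)[1*(2)*conj(2) + 2*(-1/2 + sqrt(5)/2)*conj(-1/2 + sqrt(5)/2) + 2*(-sqrt(5)/2 - 1/2)*conj(-sqrt(5)/2 - 1/2) + 5*(0)*conj(0)]
      = (1/10)[(4) + (3 - sqrt(5)) + (sqrt(5) + 3) + (0)] = 10/10 = 1
  <chi_3*chi_1, chi_4> = (1/10)[1*(2)*conj(2) + 2*(-1/2 + sqrt(5)/2)*conj(-sqrt(5)/2 - 1/2) + 2*(-sqrt(5)/2 - 1/2)*conj(-1/2 + sqrt(5)/2) + 5*(0)*conj(0)]
      = (1/10)[(4) + (-2) + (-2) + (0)] = 0/10 = 0
Hence the multiplicities are chi_3: 1. Dimension check: dim(chi_3)*dim(chi_1) = 2*1 = 2 and sum (mult * dim) = 1*2 = 2.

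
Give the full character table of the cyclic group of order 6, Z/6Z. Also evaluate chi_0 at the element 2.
Character table of Z/6Z (irreps indexed chi_0,...,chi_5 with chi_k(m) = zeta_6^(k*m), zeta_6 = exp(2*pi*i/6)):
  irrep \ class  {0} (size 1)  {1} (size 1)    {2} (size 1)    {3} (size 1)  {4} (size 1)    {5} (size 1)  
  chi_0          1             1               1               1             1               1             
  chi_1          1             exp(I*pi/3)     exp(2*I*pi/3)   -1            exp(-2*I*pi/3)  exp(-I*pi/3)  
  chi_2          1             exp(2*I*pi/3)   exp(-2*I*pi/3)  1             exp(2*I*pi/3)   exp(-2*I*pi/3)
  chi_3          1             -1              1               -1            1               -1            
  chi_4          1             exp(-2*I*pi/3)  exp(2*I*pi/3)   1             exp(-2*I*pi/3)  exp(2*I*pi/3) 
  chi_5          1             exp(-I*pi/3)    exp(-2*I*pi/3)  -1            exp(2*I*pi/3)   exp(I*pi/3)   

Spot check: chi_0(2) = zeta_6^(0*2) = zeta_6^0 = 1.

Details: Z/6Z is abelian, so all 6 irreducible complex representations are 1-dimensional. They are given by chi_k(m) = zeta_6^(k*m) for k = 0,...,5. Row orthogonality: sum_m chi_k(m) conj(chi_l(m)) = 6 * [k = l].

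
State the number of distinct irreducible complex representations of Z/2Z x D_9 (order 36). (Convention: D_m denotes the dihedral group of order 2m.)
12

The number of irreducible complex representations of a finite group equals its number of conjugacy classes. For a direct product, #classes(G x H) = #classes(G) * #classes(H). Z/2Z has 2 classes (abelian), D_9 has 6 classes, so 2 * 6 = 12, so Z/2Z x D_9 (order 36) has exactly 12 irreducible complex representations.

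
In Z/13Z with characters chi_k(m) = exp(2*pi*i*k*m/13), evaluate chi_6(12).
chi_6(12) = zeta_13^72 = exp(-12*I*pi/13)

Why: chi_6(12) = zeta_13^(6*12) = zeta_13^72. Since zeta_13^13 = 1, this equals zeta_13^7 = exp(2*pi*i*7/13) = exp(-12*I*pi/13).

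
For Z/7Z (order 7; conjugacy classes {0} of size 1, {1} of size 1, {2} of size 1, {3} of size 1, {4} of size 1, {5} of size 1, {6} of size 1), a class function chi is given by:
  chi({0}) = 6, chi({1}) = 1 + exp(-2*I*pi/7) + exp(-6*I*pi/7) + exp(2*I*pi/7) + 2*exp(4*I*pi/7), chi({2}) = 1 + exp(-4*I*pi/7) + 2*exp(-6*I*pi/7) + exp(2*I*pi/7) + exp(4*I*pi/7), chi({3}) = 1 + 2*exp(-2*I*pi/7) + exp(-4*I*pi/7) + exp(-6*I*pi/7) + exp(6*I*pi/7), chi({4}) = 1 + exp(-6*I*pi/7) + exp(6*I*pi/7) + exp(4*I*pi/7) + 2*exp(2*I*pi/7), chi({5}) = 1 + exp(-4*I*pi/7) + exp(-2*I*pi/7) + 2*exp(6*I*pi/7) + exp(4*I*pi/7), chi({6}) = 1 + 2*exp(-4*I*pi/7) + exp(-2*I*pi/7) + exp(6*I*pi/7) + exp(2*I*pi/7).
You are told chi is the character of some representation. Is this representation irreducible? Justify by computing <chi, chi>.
Not irreducible (reducible): <chi, chi> = 8 > 1.

Working: <chi, chi> = (1/|G|) sum_C |C| * |chi(C)|^2 = (1/7)[1*|6|^2 + 1*|1 + exp(-2*I*pi/7) + exp(-6*I*pi/7) + exp(2*I*pi/7) + 2*exp(4*I*pi/7)|^2 + 1*|1 + exp(-4*I*pi/7) + 2*exp(-6*I*pi/7) + exp(2*I*pi/7) + exp(4*I*pi/7)|^2 + 1*|1 + 2*exp(-2*I*pi/7) + exp(-4*I*pi/7) + exp(-6*I*pi/7) + exp(6*I*pi/7)|^2 + 1*|1 + exp(-6*I*pi/7) + exp(6*I*pi/7) + exp(4*I*pi/7) + 2*exp(2*I*pi/7)|^2 + 1*|1 + exp(-4*I*pi/7) + exp(-2*I*pi/7) + 2*exp(6*I*pi/7) + exp(4*I*pi/7)|^2 + 1*|1 + 2*exp(-4*I*pi/7) + exp(-2*I*pi/7) + exp(6*I*pi/7) + exp(2*I*pi/7)|^2]
  = (1/7)[(36) + (8 + 6*exp(-4*I*pi/7) + 4*exp(-2*I*pi/7) + 4*exp(-6*I*pi/7) + 4*exp(6*I*pi/7) + 4*exp(2*I*pi/7) + 6*exp(4*I*pi/7)) + (8 + 4*exp(-4*I*pi/7) + 4*exp(-2*I*pi/7) + 6*exp(-6*I*pi/7) + 6*exp(6*I*pi/7) + 4*exp(2*I*pi/7) + 4*exp(4*I*pi/7)) + (8 + 6*exp(-2*I*pi/7) + 4*exp(-4*I*pi/7) + 4*exp(-6*I*pi/7) + 4*exp(6*I*pi/7) + 4*exp(4*I*pi/7) + 6*exp(2*I*pi/7)) + (8 + 6*exp(-2*I*pi/7) + 4*exp(-4*I*pi/7) + 4*exp(-6*I*pi/7) + 4*exp(6*I*pi/7) + 4*exp(4*I*pi/7) + 6*exp(2*I*pi/7)) + (8 + 4*exp(-4*I*pi/7) + 4*exp(-2*I*pi/7) + 6*exp(-6*I*pi/7) + 6*exp(6*I*pi/7) + 4*exp(2*I*pi/7) + 4*exp(4*I*pi/7)) + (8 + 6*exp(-4*I*pi/7) + 4*exp(-2*I*pi/7) + 4*exp(-6*I*pi/7) + 4*exp(6*I*pi/7) + 4*exp(2*I*pi/7) + 6*exp(4*I*pi/7))] = 56/7 = 8.
(Exp terms are combined using exp(i*s)*conj(exp(i*t)) = exp(i*(s-t)), and sums of them are collapsed using the identity that for every m > 1 the m distinct m-th roots of unity sum to 0, e.g. 1 + exp(2*I*pi/3) + exp(-2*I*pi/3) = 0.)
A character is irreducible iff <chi, chi> = 1, so this representation is reducible.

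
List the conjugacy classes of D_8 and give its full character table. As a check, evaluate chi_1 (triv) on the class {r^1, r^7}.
Conjugacy classes: {e} of size 1, {r^4} of size 1, {r^1, r^7} of size 2, {r^2, r^6} of size 2, {r^3, r^5} of size 2, {s, sr^2, ...} of size 4, {sr, sr^3, ...} of size 4.
Character table:
  irrep \ class              {e} (size 1)  {r^4} (size 1)  {r^1, r^7} (size 2)  {r^2, r^6} (size 2)  {r^3, r^5} (size 2)  {s, sr^2, ...} (size 4)  {sr, sr^3, ...} (size 4)
  chi_1 (triv)               1             1               1                    1                    1                    1                        1                       
  chi_2 (sign: r->1, s->-1)  1             1               1                    1                    1                    -1                       -1                      
  chi_3 (r->-1, s->1)        1             1               -1                   1                    -1                   1                        -1                      
  chi_4 (r->-1, s->-1)       1             1               -1                   1                    -1                   -1                       1                       
  chi_5 (2d, j=1)            2             -2              sqrt(2)              0                    -sqrt(2)             0                        0                       
  chi_6 (2d, j=2)            2             2               0                    -2                   0                    0                        0                       
  chi_7 (2d, j=3)            2             -2              -sqrt(2)             0                    sqrt(2)              0                        0                       

Spot check: chi_1 (triv) on {r^1, r^7} = 1.

Working: D_8 has order 2*8 = 16 with 7 conjugacy classes, hence 7 irreducibles. Sum of squared dims 1 + 1 + 1 + 1 + 4 + 4 + 4 = 16 = |G|. Linear characters come from the abelianisation; the 2-dimensional irreps have character r^k -> 2*cos(2*pi*j*k/8), reflections -> 0.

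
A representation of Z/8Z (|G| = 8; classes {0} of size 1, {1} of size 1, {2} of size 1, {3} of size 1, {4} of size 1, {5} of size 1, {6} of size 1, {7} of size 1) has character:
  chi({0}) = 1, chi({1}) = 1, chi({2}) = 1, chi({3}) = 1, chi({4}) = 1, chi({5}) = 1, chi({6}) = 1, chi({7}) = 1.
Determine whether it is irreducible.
Irreducible: <chi, chi> = 1.

Why: <chi, chi> = (1/|G|) sum_C |C| * |chi(C)|^2 = (1/8)[1*|1|^2 + 1*|1|^2 + 1*|1|^2 + 1*|1|^2 + 1*|1|^2 + 1*|1|^2 + 1*|1|^2 + 1*|1|^2]
  = (1/8)[(1) + (1) + (1) + (1) + (1) + (1) + (1) + (1)] = 8/8 = 1.
(Exp terms are combined using exp(i*s)*conj(exp(i*t)) = exp(i*(s-t)), and sums of them are collapsed using the identity that for every m > 1 the m distinct m-th roots of unity sum to 0, e.g. 1 + exp(2*I*pi/3) + exp(-2*I*pi/3) = 0.)
A character is irreducible iff <chi, chi> = 1, so this representation is irreducible.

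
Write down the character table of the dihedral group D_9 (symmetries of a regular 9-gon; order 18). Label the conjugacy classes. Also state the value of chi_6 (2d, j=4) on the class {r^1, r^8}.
Conjugacy classes: {e} of size 1, {r^1, r^8} of size 2, {r^2, r^7} of size 2, {r^3, r^6} of size 2, {r^4, r^5} of size 2, {s, sr, ..., sr^8} of size 9.
Character table:
  irrep \ class              {e} (size 1)  {r^1, r^8} (size 2)  {r^2, r^7} (size 2)  {r^3, r^6} (size 2)  {r^4, r^5} (size 2)  {s, sr, ..., sr^8} (size 9)
  chi_1 (triv)               1             1                    1                    1                    1                    1                          
  chi_2 (sign: r->1, s->-1)  1             1                    1                    1                    1                    -1                         
  chi_3 (2d, j=1)            2             2*cos(2*pi/9)        2*cos(4*pi/9)        -1                   -2*cos(pi/9)         0                          
  chi_4 (2d, j=2)            2             2*cos(4*pi/9)        -2*cos(pi/9)         -1                   2*cos(2*pi/9)        0                          
  chi_5 (2d, j=3)            2             -1                   -1                   2                    -1                   0                          
  chi_6 (2d, j=4)            2             -2*cos(pi/9)         2*cos(2*pi/9)        -1                   2*cos(4*pi/9)        0                          

Spot check: chi_6 (2d, j=4) on {r^1, r^8} = -2*cos(pi/9).

Justification: D_9 has order 2*9 = 18 with 6 conjugacy classes, hence 6 irreducibles. Sum of squared dims 1 + 1 + 4 + 4 + 4 + 4 = 18 = |G|. Linear characters come from the abelianisation; the 2-dimensional irreps have character r^k -> 2*cos(2*pi*j*k/9), reflections -> 0.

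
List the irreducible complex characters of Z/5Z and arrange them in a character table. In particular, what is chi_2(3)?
Character table of Z/5Z (irreps indexed chi_0,...,chi_4 with chi_k(m) = zeta_5^(k*m), zeta_5 = exp(2*pi*i/5)):
  irrep \ class  {0} (size 1)  {1} (size 1)    {2} (size 1)    {3} (size 1)    {4} (size 1)  
  chi_0          1             1               1               1               1             
  chi_1          1             exp(2*I*pi/5)   exp(4*I*pi/5)   exp(-4*I*pi/5)  exp(-2*I*pi/5)
  chi_2          1             exp(4*I*pi/5)   exp(-2*I*pi/5)  exp(2*I*pi/5)   exp(-4*I*pi/5)
  chi_3          1             exp(-4*I*pi/5)  exp(2*I*pi/5)   exp(-2*I*pi/5)  exp(4*I*pi/5) 
  chi_4          1             exp(-2*I*pi/5)  exp(-4*I*pi/5)  exp(4*I*pi/5)   exp(2*I*pi/5) 

Spot check: chi_2(3) = zeta_5^(2*3) = zeta_5^6 = exp(2*I*pi/5).

Explanation: Z/5Z is abelian, so all 5 irreducible complex representations are 1-dimensional. They are given by chi_k(m) = zeta_5^(k*m) for k = 0,...,4. Row orthogonality: sum_m chi_k(m) conj(chi_l(m)) = 5 * [k = l].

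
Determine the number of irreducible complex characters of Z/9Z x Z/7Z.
63

Derivation: The number of irreducible complex representations of a finite group equals its number of conjugacy classes. Z/9Z x Z/7Z is abelian of order 63, so every element is its own conjugacy class: 63 classes, so Z/9Z x Z/7Z (order 63) has exactly 63 irreducible complex representations.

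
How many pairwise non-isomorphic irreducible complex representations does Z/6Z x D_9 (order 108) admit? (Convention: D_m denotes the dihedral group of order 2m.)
36

The number of irreducible complex representations of a finite group equals its number of conjugacy classes. For a direct product, #classes(G x H) = #classes(G) * #classes(H). Z/6Z has 6 classes (abelian), D_9 has 6 classes, so 6 * 6 = 36, so Z/6Z x D_9 (order 108) has exactly 36 irreducible complex representations.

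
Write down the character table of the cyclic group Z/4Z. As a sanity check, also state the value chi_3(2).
Character table of Z/4Z (irreps indexed chi_0,...,chi_3 with chi_k(m) = zeta_4^(k*m), zeta_4 = exp(2*pi*i/4)):
  irrep \ class  {0} (size 1)  {1} (size 1)  {2} (size 1)  {3} (size 1)
  chi_0          1             1             1             1           
  chi_1          1             I             -1            -I          
  chi_2          1             -1            1             -1          
  chi_3          1             -I            -1            I           

Spot check: chi_3(2) = zeta_4^(3*2) = zeta_4^6 = -1.

Solution. Z/4Z is abelian, so all 4 irreducible complex representations are 1-dimensional. They are given by chi_k(m) = zeta_4^(k*m) for k = 0,...,3. Row orthogonality: sum_m chi_k(m) conj(chi_l(m)) = 4 * [k = l].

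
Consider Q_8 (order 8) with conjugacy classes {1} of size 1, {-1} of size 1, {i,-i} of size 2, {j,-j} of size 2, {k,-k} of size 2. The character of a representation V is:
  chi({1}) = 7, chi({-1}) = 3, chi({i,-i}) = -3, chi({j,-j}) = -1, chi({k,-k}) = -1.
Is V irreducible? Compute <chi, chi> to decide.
Not irreducible (reducible): <chi, chi> = 10 > 1.

Reasoning: <chi, chi> = (1/|G|) sum_C |C| * |chi(C)|^2 = (1/8)[1*|7|^2 + 1*|3|^2 + 2*|-3|^2 + 2*|-1|^2 + 2*|-1|^2]
  = (1/8)[(49) + (9) + (18) + (2) + (2)] = 80/8 = 10.
A character is irreducible iff <chi, chi> = 1, so this representation is reducible.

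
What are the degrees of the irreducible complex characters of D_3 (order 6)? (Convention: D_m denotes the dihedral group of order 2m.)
Dimensions: 1, 1, 2

Proof sketch: There are 3 irreducibles (= number of conjugacy classes). Their dimensions d_i satisfy sum d_i^2 = |G| = 6: 1 + 1 + 4 = 6.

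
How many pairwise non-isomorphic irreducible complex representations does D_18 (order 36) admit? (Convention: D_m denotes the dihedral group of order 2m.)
12

The number of irreducible complex representations of a finite group equals its number of conjugacy classes. D_18 has 12 conjugacy classes (n/2 + 3 for n even), so D_18 (order 36) has exactly 12 irreducible complex representations.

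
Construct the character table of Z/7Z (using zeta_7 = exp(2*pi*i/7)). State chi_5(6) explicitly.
Character table of Z/7Z (irreps indexed chi_0,...,chi_6 with chi_k(m) = zeta_7^(k*m), zeta_7 = exp(2*pi*i/7)):
  irrep \ class  {0} (size 1)  {1} (size 1)    {2} (size 1)    {3} (size 1)    {4} (size 1)    {5} (size 1)    {6} (size 1)  
  chi_0          1             1               1               1               1               1               1             
  chi_1          1             exp(2*I*pi/7)   exp(4*I*pi/7)   exp(6*I*pi/7)   exp(-6*I*pi/7)  exp(-4*I*pi/7)  exp(-2*I*pi/7)
  chi_2          1             exp(4*I*pi/7)   exp(-6*I*pi/7)  exp(-2*I*pi/7)  exp(2*I*pi/7)   exp(6*I*pi/7)   exp(-4*I*pi/7)
  chi_3          1             exp(6*I*pi/7)   exp(-2*I*pi/7)  exp(4*I*pi/7)   exp(-4*I*pi/7)  exp(2*I*pi/7)   exp(-6*I*pi/7)
  chi_4          1             exp(-6*I*pi/7)  exp(2*I*pi/7)   exp(-4*I*pi/7)  exp(4*I*pi/7)   exp(-2*I*pi/7)  exp(6*I*pi/7) 
  chi_5          1             exp(-4*I*pi/7)  exp(6*I*pi/7)   exp(2*I*pi/7)   exp(-2*I*pi/7)  exp(-6*I*pi/7)  exp(4*I*pi/7) 
  chi_6          1             exp(-2*I*pi/7)  exp(-4*I*pi/7)  exp(-6*I*pi/7)  exp(6*I*pi/7)   exp(4*I*pi/7)   exp(2*I*pi/7) 

Spot check: chi_5(6) = zeta_7^(5*6) = zeta_7^30 = exp(4*I*pi/7).

Justification: Z/7Z is abelian, so all 7 irreducible complex representations are 1-dimensional. They are given by chi_k(m) = zeta_7^(k*m) for k = 0,...,6. Row orthogonality: sum_m chi_k(m) conj(chi_l(m)) = 7 * [k = l].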